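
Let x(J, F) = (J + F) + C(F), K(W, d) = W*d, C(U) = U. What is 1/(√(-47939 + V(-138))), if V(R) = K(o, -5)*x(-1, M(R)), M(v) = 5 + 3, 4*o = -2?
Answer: -I*√191606/95803 ≈ -0.004569*I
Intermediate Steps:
o = -½ (o = (¼)*(-2) = -½ ≈ -0.50000)
M(v) = 8
x(J, F) = J + 2*F (x(J, F) = (J + F) + F = (F + J) + F = J + 2*F)
V(R) = 75/2 (V(R) = (-½*(-5))*(-1 + 2*8) = 5*(-1 + 16)/2 = (5/2)*15 = 75/2)
1/(√(-47939 + V(-138))) = 1/(√(-47939 + 75/2)) = 1/(√(-95803/2)) = 1/(I*√191606/2) = -I*√191606/95803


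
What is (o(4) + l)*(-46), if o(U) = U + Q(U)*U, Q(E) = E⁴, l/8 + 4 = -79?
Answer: -16744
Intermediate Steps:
l = -664 (l = -32 + 8*(-79) = -32 - 632 = -664)
o(U) = U + U⁵ (o(U) = U + U⁴*U = U + U⁵)
(o(4) + l)*(-46) = ((4 + 4⁵) - 664)*(-46) = ((4 + 1024) - 664)*(-46) = (1028 - 664)*(-46) = 364*(-46) = -16744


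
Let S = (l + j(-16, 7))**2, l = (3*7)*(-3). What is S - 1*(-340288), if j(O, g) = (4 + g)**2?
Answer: 343652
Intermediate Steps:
l = -63 (l = 21*(-3) = -63)
S = 3364 (S = (-63 + (4 + 7)**2)**2 = (-63 + 11**2)**2 = (-63 + 121)**2 = 58**2 = 3364)
S - 1*(-340288) = 3364 - 1*(-340288) = 3364 + 340288 = 343652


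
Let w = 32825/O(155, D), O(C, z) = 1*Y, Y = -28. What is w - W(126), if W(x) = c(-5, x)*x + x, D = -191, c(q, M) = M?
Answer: -480881/28 ≈ -17174.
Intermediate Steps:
O(C, z) = -28 (O(C, z) = 1*(-28) = -28)
w = -32825/28 (w = 32825/(-28) = 32825*(-1/28) = -32825/28 ≈ -1172.3)
W(x) = x + x² (W(x) = x*x + x = x² + x = x + x²)
w - W(126) = -32825/28 - 126*(1 + 126) = -32825/28 - 126*127 = -32825/28 - 1*16002 = -32825/28 - 16002 = -480881/28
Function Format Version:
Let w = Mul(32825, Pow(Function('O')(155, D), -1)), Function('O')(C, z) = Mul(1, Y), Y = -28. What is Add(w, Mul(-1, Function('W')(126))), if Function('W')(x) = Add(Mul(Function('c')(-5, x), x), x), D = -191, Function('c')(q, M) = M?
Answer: Rational(-480881, 28) ≈ -17174.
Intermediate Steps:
Function('O')(C, z) = -28 (Function('O')(C, z) = Mul(1, -28) = -28)
w = Rational(-32825, 28) (w = Mul(32825, Pow(-28, -1)) = Mul(32825, Rational(-1, 28)) = Rational(-32825, 28) ≈ -1172.3)
Function('W')(x) = Add(x, Pow(x, 2)) (Function('W')(x) = Add(Mul(x, x), x) = Add(Pow(x, 2), x) = Add(x, Pow(x, 2)))
Add(w, Mul(-1, Function('W')(126))) = Add(Rational(-32825, 28), Mul(-1, Mul(126, Add(1, 126)))) = Add(Rational(-32825, 28), Mul(-1, Mul(126, 127))) = Add(Rational(-32825, 28), Mul(-1, 16002)) = Add(Rational(-32825, 28), -16002) = Rational(-480881, 28)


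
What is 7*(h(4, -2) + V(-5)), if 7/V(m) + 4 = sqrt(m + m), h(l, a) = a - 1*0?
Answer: -280/13 - 49*I*sqrt(10)/26 ≈ -21.538 - 5.9597*I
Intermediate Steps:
h(l, a) = a (h(l, a) = a + 0 = a)
V(m) = 7/(-4 + sqrt(2)*sqrt(m)) (V(m) = 7/(-4 + sqrt(m + m)) = 7/(-4 + sqrt(2*m)) = 7/(-4 + sqrt(2)*sqrt(m)))
7*(h(4, -2) + V(-5)) = 7*(-2 + 7/(-4 + sqrt(2)*sqrt(-5))) = 7*(-2 + 7/(-4 + sqrt(2)*(I*sqrt(5)))) = 7*(-2 + 7/(-4 + I*sqrt(10))) = -14 + 49/(-4 + I*sqrt(10))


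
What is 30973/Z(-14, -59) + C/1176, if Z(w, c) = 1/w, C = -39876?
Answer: -42498279/98 ≈ -4.3366e+5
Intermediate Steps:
30973/Z(-14, -59) + C/1176 = 30973/(1/(-14)) - 39876/1176 = 30973/(-1/14) - 39876*1/1176 = 30973*(-14) - 3323/98 = -433622 - 3323/98 = -42498279/98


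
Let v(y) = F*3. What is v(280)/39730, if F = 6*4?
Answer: 36/19865 ≈ 0.0018122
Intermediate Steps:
F = 24
v(y) = 72 (v(y) = 24*3 = 72)
v(280)/39730 = 72/39730 = 72*(1/39730) = 36/19865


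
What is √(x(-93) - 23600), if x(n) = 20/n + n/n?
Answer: I*√204109611/93 ≈ 153.62*I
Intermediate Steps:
x(n) = 1 + 20/n (x(n) = 20/n + 1 = 1 + 20/n)
√(x(-93) - 23600) = √((20 - 93)/(-93) - 23600) = √(-1/93*(-73) - 23600) = √(73/93 - 23600) = √(-2194727/93) = I*√204109611/93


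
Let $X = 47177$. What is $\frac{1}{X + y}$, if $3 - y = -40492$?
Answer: $\frac{1}{87672} \approx 1.1406 \cdot 10^{-5}$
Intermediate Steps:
$y = 40495$ ($y = 3 - -40492 = 3 + 40492 = 40495$)
$\frac{1}{X + y} = \frac{1}{47177 + 40495} = \frac{1}{87672}$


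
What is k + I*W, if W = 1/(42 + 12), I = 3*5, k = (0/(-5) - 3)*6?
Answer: -319/18 ≈ -17.722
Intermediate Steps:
k = -18 (k = (0*(-⅕) - 3)*6 = (0 - 3)*6 = -3*6 = -18)
I = 15
W = 1/54 ≈ 0.018519
k + I*W = -18 + 15*(1/54) = -18 + 5/18 = -319/18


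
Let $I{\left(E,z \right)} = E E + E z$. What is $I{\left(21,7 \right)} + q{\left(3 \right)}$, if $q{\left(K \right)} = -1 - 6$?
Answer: $581$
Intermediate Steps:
$I{\left(E,z \right)} = E^{2} + E z$
$q{\left(K \right)} = -7$ ($q{\left(K \right)} = -1 - 6 = -7$)
$I{\left(21,7 \right)} + q{\left(3 \right)} = 21 \left(21 + 7\right) - 7 = 21 \cdot 28 - 7 = 588 - 7 = 581$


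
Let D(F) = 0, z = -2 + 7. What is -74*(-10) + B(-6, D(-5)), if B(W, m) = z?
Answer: 745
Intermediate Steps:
z = 5
B(W, m) = 5
-74*(-10) + B(-6, D(-5)) = -74*(-10) + 5 = 740 + 5 = 745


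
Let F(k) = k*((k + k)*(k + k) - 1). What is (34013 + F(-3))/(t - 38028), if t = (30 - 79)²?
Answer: -33908/35627 ≈ -0.95175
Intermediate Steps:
t = 2401 (t = (-49)² = 2401)
F(k) = k*(-1 + 4*k²) (F(k) = k*((2*k)*(2*k) - 1) = k*(4*k² - 1) = k*(-1 + 4*k²))
(34013 + F(-3))/(t - 38028) = (34013 + (-1*(-3) + 4*(-3)³))/(2401 - 38028) = (34013 + (3 + 4*(-27)))/(-35627) = (34013 + (3 - 108))*(-1/35627) = (34013 - 105)*(-1/35627) = 33908*(-1/35627) = -33908/35627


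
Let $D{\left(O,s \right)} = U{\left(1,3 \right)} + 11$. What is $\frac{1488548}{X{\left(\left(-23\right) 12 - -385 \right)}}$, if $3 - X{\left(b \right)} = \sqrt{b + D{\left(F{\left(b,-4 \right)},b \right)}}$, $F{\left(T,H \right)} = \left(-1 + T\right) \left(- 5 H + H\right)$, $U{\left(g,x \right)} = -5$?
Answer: $\frac{1488548}{3 - \sqrt{115}} \approx -1.9272 \cdot 10^{5}$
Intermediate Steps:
$F{\left(T,H \right)} = - 4 H \left(-1 + T\right)$ ($F{\left(T,H \right)} = \left(-1 + T\right) \left(- 4 H\right) = - 4 H \left(-1 + T\right)$)
$D{\left(O,s \right)} = 6$ ($D{\left(O,s \right)} = -5 + 11 = 6$)
$X{\left(b \right)} = 3 - \sqrt{6 + b}$ ($X{\left(b \right)} = 3 - \sqrt{b + 6} = 3 - \sqrt{6 + b}$)
$\frac{1488548}{X{\left(\left(-23\right) 12 - -385 \right)}} = \frac{1488548}{3 - \sqrt{6 - -109}} = \frac{1488548}{3 - \sqrt{6 + \left(-276 + 385\right)}} = \frac{1488548}{3 - \sqrt{6 + 109}} = \frac{1488548}{3 - \sqrt{115}}$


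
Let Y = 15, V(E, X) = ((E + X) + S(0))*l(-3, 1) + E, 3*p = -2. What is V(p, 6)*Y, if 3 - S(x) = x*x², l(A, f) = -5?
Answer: -635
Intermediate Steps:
S(x) = 3 - x³ (S(x) = 3 - x*x² = 3 - x³)
p = -⅔ (p = (⅓)*(-2) = -⅔ ≈ -0.66667)
V(E, X) = -15 - 5*X - 4*E (V(E, X) = ((E + X) + (3 - 1*0³))*(-5) + E = ((E + X) + (3 - 1*0))*(-5) + E = ((E + X) + (3 + 0))*(-5) + E = ((E + X) + 3)*(-5) + E = (3 + E + X)*(-5) + E = (-15 - 5*E - 5*X) + E = -15 - 5*X - 4*E)
V(p, 6)*Y = (-15 - 5*6 - 4*(-⅔))*15 = (-15 - 30 + 8/3)*15 = -127/3*15 = -635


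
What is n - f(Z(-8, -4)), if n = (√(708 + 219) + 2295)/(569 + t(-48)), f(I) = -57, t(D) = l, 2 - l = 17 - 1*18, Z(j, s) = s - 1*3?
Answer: 34899/572 + 3*√103/572 ≈ 61.065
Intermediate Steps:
Z(j, s) = -3 + s (Z(j, s) = s - 3 = -3 + s)
l = 3 (l = 2 - (17 - 1*18) = 2 - (17 - 18) = 2 - 1*(-1) = 2 + 1 = 3)
t(D) = 3
n = 2295/572 + 3*√103/572 (n = (√(708 + 219) + 2295)/(569 + 3) = (√927 + 2295)/572 = (3*√103 + 2295)*(1/572) = (2295 + 3*√103)*(1/572) = 2295/572 + 3*√103/572 ≈ 4.0655)
n - f(Z(-8, -4)) = (2295/572 + 3*√103/572) - 1*(-57) = (2295/572 + 3*√103/572) + 57 = 34899/572 + 3*√103/572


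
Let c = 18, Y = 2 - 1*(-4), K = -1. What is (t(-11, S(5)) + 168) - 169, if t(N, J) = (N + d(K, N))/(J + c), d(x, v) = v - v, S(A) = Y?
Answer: -35/24 ≈ -1.4583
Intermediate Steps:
Y = 6 (Y = 2 + 4 = 6)
S(A) = 6
d(x, v) = 0
t(N, J) = N/(18 + J) (t(N, J) = (N + 0)/(J + 18) = N/(18 + J))
(t(-11, S(5)) + 168) - 169 = (-11/(18 + 6) + 168) - 169 = (-11/24 + 168) - 169 = 4021/24 - 169 = -35/24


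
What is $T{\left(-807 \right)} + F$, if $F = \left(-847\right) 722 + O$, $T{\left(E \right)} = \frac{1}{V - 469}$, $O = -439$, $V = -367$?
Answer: $- \frac{511609429}{836} \approx -6.1197 \cdot 10^{5}$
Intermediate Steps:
$T{\left(E \right)} = - \frac{1}{836}$ ($T{\left(E \right)} = \frac{1}{-367 - 469} = \frac{1}{-836} = - \frac{1}{836}$)
$F = -611973$ ($F = \left(-847\right) 722 - 439 = -611534 - 439 = -611973$)
$T{\left(-807 \right)} + F = - \frac{1}{836} - 611973 = - \frac{511609429}{836}$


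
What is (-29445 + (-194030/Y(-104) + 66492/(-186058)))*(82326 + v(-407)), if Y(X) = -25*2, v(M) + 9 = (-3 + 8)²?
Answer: -979154994697256/465145 ≈ -2.1051e+9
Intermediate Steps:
v(M) = 16 (v(M) = -9 + (-3 + 8)² = -9 + 5² = -9 + 25 = 16)
Y(X) = -50
(-29445 + (-194030/Y(-104) + 66492/(-186058)))*(82326 + v(-407)) = (-29445 + (-194030/(-50) + 66492/(-186058)))*(82326 + 16) = (-29445 + (-194030*(-1/50) + 66492*(-1/186058)))*82342 = (-29445 + (19403/5 - 33246/93029))*82342 = (-29445 + 1804875457/465145)*82342 = -11891319068/465145*82342 = -979154994697256/465145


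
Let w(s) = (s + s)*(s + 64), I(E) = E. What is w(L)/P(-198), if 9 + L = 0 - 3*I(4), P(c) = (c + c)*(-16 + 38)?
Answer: 301/1452 ≈ 0.20730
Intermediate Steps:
P(c) = 44*c (P(c) = (2*c)*22 = 44*c)
L = -21 (L = -9 + (0 - 3*4) = -9 + (0 - 12) = -9 - 12 = -21)
w(s) = 2*s*(64 + s) (w(s) = (2*s)*(64 + s) = 2*s*(64 + s))
w(L)/P(-198) = (2*(-21)*(64 - 21))/((44*(-198))) = (2*(-21)*43)/(-8712) = -1806*(-1/8712) = 301/1452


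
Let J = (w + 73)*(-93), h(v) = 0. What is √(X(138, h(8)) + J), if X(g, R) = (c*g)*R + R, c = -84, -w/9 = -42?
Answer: I*√41943 ≈ 204.8*I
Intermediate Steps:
w = 378 (w = -9*(-42) = 378)
J = -41943 (J = (378 + 73)*(-93) = 451*(-93) = -41943)
X(g, R) = R - 84*R*g (X(g, R) = (-84*g)*R + R = -84*R*g + R = R - 84*R*g)
√(X(138, h(8)) + J) = √(0*(1 - 84*138) - 41943) = √(0*(1 - 11592) - 41943) = √(0*(-11591) - 41943) = √(0 - 41943) = √(-41943) = I*√41943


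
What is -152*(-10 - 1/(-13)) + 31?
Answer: 20011/13 ≈ 1539.3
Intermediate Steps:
-152*(-10 - 1/(-13)) + 31 = -152*(-10 - 1*(-1/13)) + 31 = -152*(-10 + 1/13) + 31 = -152*(-129/13) + 31 = 19608/13 + 31 = 20011/13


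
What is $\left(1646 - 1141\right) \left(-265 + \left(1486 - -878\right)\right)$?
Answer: $1059995$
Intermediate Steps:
$\left(1646 - 1141\right) \left(-265 + \left(1486 - -878\right)\right) = 505 \left(-265 + \left(1486 + 878\right)\right) = 505 \left(-265 + 2364\right) = 505 \cdot 2099 = 1059995$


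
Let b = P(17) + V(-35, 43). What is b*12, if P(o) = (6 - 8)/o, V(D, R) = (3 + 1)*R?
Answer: 35064/17 ≈ 2062.6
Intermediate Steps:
V(D, R) = 4*R
P(o) = -2/o
b = 2922/17 (b = -2/17 + 4*43 = -2*1/17 + 172 = -2/17 + 172 = 2922/17 ≈ 171.88)
b*12 = (2922/17)*12 = 35064/17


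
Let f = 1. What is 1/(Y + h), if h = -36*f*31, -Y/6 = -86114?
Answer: 1/515568 ≈ 1.9396e-6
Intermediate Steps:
Y = 516684 (Y = -6*(-86114) = 516684)
h = -1116 (h = -36*1*31 = -36*31 = -1116)
1/(Y + h) = 1/(516684 - 1116) = 1/515568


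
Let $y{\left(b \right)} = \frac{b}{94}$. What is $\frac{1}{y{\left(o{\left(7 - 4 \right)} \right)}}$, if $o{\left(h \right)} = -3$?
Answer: $- \frac{94}{3} \approx -31.333$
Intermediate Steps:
$y{\left(b \right)} = \frac{b}{94}$ ($y{\left(b \right)} = b \frac{1}{94} = \frac{b}{94}$)
$\frac{1}{y{\left(o{\left(7 - 4 \right)} \right)}} = \frac{1}{\frac{1}{94} \left(-3\right)} = \frac{1}{- \frac{3}{94}} = - \frac{94}{3}$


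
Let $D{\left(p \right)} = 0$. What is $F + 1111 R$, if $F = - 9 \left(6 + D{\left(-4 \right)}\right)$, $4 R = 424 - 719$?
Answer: $- \frac{327961}{4} \approx -81990.0$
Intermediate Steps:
$R = - \frac{295}{4}$ ($R = \frac{424 - 719}{4} = \frac{1}{4} \left(-295\right) = - \frac{295}{4} \approx -73.75$)
$F = -54$ ($F = - 9 \left(6 + 0\right) = \left(-9\right) 6 = -54$)
$F + 1111 R = -54 + 1111 \left(- \frac{295}{4}\right) = -54 - \frac{327745}{4} = - \frac{327961}{4}$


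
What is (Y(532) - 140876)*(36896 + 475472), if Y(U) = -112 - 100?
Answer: -72288976384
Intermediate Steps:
Y(U) = -212
(Y(532) - 140876)*(36896 + 475472) = (-212 - 140876)*(36896 + 475472) = -141088*512368 = -72288976384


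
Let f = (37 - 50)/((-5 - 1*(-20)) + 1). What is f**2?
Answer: 169/256 ≈ 0.66016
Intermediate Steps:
f = -13/16 (f = -13/((-5 + 20) + 1) = -13/(15 + 1) = -13/16 ≈ -0.81250)
f**2 = (-13/16)**2 = 169/256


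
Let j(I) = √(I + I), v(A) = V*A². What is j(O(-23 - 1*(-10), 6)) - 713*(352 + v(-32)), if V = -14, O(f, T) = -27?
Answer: 9970592 + 3*I*√6 ≈ 9.9706e+6 + 7.3485*I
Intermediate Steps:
v(A) = -14*A²
j(I) = √2*√I (j(I) = √(2*I) = √2*√I)
j(O(-23 - 1*(-10), 6)) - 713*(352 + v(-32)) = √2*√(-27) - 713*(352 - 14*(-32)²) = √2*(3*I*√3) - 713*(352 - 14*1024) = 3*I*√6 - 713*(352 - 14336) = 3*I*√6 - 713*(-13984) = 3*I*√6 + 9970592 = 9970592 + 3*I*√6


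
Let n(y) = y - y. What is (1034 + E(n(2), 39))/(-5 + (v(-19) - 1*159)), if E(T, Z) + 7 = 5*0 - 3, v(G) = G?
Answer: -1024/183 ≈ -5.5956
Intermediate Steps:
n(y) = 0
E(T, Z) = -10 (E(T, Z) = -7 + (5*0 - 3) = -7 + (0 - 3) = -7 - 3 = -10)
(1034 + E(n(2), 39))/(-5 + (v(-19) - 1*159)) = (1034 - 10)/(-5 + (-19 - 1*159)) = 1024/(-5 + (-19 - 159)) = 1024/(-5 - 178) = 1024/(-183) = 1024*(-1/183) = -1024/183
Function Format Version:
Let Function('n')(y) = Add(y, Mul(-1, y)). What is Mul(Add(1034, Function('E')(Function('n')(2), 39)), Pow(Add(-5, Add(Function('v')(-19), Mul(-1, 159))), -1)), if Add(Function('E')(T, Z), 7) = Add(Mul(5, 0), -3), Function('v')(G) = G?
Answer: Rational(-1024, 183) ≈ -5.5956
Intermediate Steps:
Function('n')(y) = 0
Function('E')(T, Z) = -10 (Function('E')(T, Z) = Add(-7, Add(Mul(5, 0), -3)) = Add(-7, Add(0, -3)) = Add(-7, -3) = -10)
Mul(Add(1034, Function('E')(Function('n')(2), 39)), Pow(Add(-5, Add(Function('v')(-19), Mul(-1, 159))), -1)) = Mul(Add(1034, -10), Pow(Add(-5, Add(-19, Mul(-1, 159))), -1)) = Mul(1024, Pow(Add(-5, Add(-19, -159)), -1)) = Mul(1024, Pow(Add(-5, -178), -1)) = Mul(1024, Pow(-183, -1)) = Mul(1024, Rational(-1, 183)) = Rational(-1024, 183)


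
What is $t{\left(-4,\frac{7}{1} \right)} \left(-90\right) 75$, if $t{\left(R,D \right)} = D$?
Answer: $-47250$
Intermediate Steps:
$t{\left(-4,\frac{7}{1} \right)} \left(-90\right) 75 = \frac{7}{1} \left(-90\right) 75 = 7 \cdot 1 \left(-90\right) 75 = 7 \left(-90\right) 75 = \left(-630\right) 75 = -47250$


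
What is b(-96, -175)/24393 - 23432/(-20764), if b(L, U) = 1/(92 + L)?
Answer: 19709365/17465388 ≈ 1.1285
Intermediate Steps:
b(-96, -175)/24393 - 23432/(-20764) = 1/((92 - 96)*24393) - 23432/(-20764) = (1/24393)/(-4) - 23432*(-1/20764) = -¼*1/24393 + 202/179 = -1/97572 + 202/179 = 19709365/17465388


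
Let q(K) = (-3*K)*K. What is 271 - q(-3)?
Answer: 298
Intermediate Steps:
q(K) = -3*K²
271 - q(-3) = 271 - (-3)*(-3)² = 271 - (-3)*9 = 271 - 1*(-27) = 271 + 27 = 298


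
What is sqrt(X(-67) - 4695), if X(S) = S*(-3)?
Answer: I*sqrt(4494) ≈ 67.037*I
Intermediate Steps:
X(S) = -3*S
sqrt(X(-67) - 4695) = sqrt(-3*(-67) - 4695) = sqrt(201 - 4695) = sqrt(-4494) = I*sqrt(4494)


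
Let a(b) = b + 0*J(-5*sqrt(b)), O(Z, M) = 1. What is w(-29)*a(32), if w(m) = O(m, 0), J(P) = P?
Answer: 32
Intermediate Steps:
w(m) = 1
a(b) = b (a(b) = b + 0*(-5*sqrt(b)) = b + 0 = b)
w(-29)*a(32) = 1*32 = 32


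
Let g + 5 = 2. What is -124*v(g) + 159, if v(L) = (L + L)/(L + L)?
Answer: 35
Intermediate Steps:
g = -3 (g = -5 + 2 = -3)
v(L) = 1 (v(L) = (2*L)/((2*L)) = (2*L)*(1/(2*L)) = 1)
-124*v(g) + 159 = -124*1 + 159 = -124 + 159 = 35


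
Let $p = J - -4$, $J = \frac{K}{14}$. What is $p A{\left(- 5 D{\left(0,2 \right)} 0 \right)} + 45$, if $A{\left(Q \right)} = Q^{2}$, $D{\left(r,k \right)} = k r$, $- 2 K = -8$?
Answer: $45$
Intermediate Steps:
$K = 4$ ($K = \left(- \frac{1}{2}\right) \left(-8\right) = 4$)
$J = \frac{2}{7}$ ($J = \frac{4}{14} = 4 \cdot \frac{1}{14} = \frac{2}{7} \approx 0.28571$)
$p = \frac{30}{7}$ ($p = \frac{2}{7} - -4 = \frac{2}{7} + 4 = \frac{30}{7} \approx 4.2857$)
$p A{\left(- 5 D{\left(0,2 \right)} 0 \right)} + 45 = \frac{30 \left(- 5 \cdot 2 \cdot 0 \cdot 0\right)^{2}}{7} + 45 = \frac{30 \left(\left(-5\right) 0 \cdot 0\right)^{2}}{7} + 45 = \frac{30 \left(0 \cdot 0\right)^{2}}{7} + 45 = \frac{30 \cdot 0^{2}}{7} + 45 = \frac{30}{7} \cdot 0 + 45 = 0 + 45 = 45$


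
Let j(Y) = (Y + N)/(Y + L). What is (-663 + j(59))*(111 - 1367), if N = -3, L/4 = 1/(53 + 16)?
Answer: 3388513416/4075 ≈ 8.3154e+5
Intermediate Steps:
L = 4/69 (L = 4/(53 + 16) = 4/69 ≈ 0.057971)
j(Y) = (-3 + Y)/(4/69 + Y) (j(Y) = (Y - 3)/(Y + 4/69) = (-3 + Y)/(4/69 + Y))
(-663 + j(59))*(111 - 1367) = (-663 + 69*(-3 + 59)/(4 + 69*59))*(111 - 1367) = (-663 + 69*56/(4 + 4071))*(-1256) = (-663 + 69*56/4075)*(-1256) = (-663 + 69*(1/4075)*56)*(-1256) = (-663 + 3864/4075)*(-1256) = -2697861/4075*(-1256) = 3388513416/4075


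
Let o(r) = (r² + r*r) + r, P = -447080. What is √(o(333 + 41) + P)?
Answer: I*√166954 ≈ 408.6*I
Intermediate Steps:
o(r) = r + 2*r² (o(r) = (r² + r²) + r = 2*r² + r = r + 2*r²)
√(o(333 + 41) + P) = √((333 + 41)*(1 + 2*(333 + 41)) - 447080) = √(374*(1 + 2*374) - 447080) = √(374*(1 + 748) - 447080) = √(374*749 - 447080) = √(280126 - 447080) = √(-166954) = I*√166954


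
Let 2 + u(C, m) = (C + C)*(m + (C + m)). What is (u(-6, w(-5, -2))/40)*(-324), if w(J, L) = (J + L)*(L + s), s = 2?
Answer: -567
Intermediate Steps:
w(J, L) = (2 + L)*(J + L) (w(J, L) = (J + L)*(L + 2) = (J + L)*(2 + L) = (2 + L)*(J + L))
u(C, m) = -2 + 2*C*(C + 2*m) (u(C, m) = -2 + (C + C)*(m + (C + m)) = -2 + (2*C)*(C + 2*m) = -2 + 2*C*(C + 2*m))
(u(-6, w(-5, -2))/40)*(-324) = ((-2 + 2*(-6)² + 4*(-6)*((-2)² + 2*(-5) + 2*(-2) - 5*(-2)))/40)*(-324) = ((-2 + 2*36 + 4*(-6)*(4 - 10 - 4 + 10))*(1/40))*(-324) = ((-2 + 72 + 4*(-6)*0)*(1/40))*(-324) = ((-2 + 72 + 0)*(1/40))*(-324) = (70*(1/40))*(-324) = (7/4)*(-324) = -567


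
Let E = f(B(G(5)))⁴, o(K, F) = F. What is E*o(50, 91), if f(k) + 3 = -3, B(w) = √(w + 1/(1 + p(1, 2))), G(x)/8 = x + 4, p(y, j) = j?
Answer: 117936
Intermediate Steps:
G(x) = 32 + 8*x (G(x) = 8*(x + 4) = 8*(4 + x) = 32 + 8*x)
B(w) = √(⅓ + w) (B(w) = √(w + 1/(1 + 2)) = √(w + 1/3) = √(w + ⅓) = √(⅓ + w))
f(k) = -6 (f(k) = -3 - 3 = -6)
E = 1296 (E = (-6)⁴ = 1296)
E*o(50, 91) = 1296*91 = 117936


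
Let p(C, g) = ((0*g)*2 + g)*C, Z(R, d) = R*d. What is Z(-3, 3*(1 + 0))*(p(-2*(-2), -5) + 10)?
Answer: 90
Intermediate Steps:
p(C, g) = C*g (p(C, g) = (0*2 + g)*C = (0 + g)*C = g*C = C*g)
Z(-3, 3*(1 + 0))*(p(-2*(-2), -5) + 10) = (-9*(1 + 0))*(-2*(-2)*(-5) + 10) = (-9)*(4*(-5) + 10) = (-3*3)*(-20 + 10) = -9*(-10) = 90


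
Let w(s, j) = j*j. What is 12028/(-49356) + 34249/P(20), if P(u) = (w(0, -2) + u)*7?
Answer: 140697745/690984 ≈ 203.62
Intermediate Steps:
w(s, j) = j²
P(u) = 28 + 7*u (P(u) = ((-2)² + u)*7 = (4 + u)*7 = 28 + 7*u)
12028/(-49356) + 34249/P(20) = 12028/(-49356) + 34249/(28 + 7*20) = 12028*(-1/49356) + 34249/(28 + 140) = -3007/12339 + 34249/168 = 140697745/690984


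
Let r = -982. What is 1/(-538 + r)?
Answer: -1/1520 ≈ -0.00065789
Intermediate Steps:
1/(-538 + r) = 1/(-538 - 982) = 1/(-1520) = -1/1520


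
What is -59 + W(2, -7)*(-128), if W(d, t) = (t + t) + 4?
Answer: 1221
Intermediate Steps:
W(d, t) = 4 + 2*t (W(d, t) = 2*t + 4 = 4 + 2*t)
-59 + W(2, -7)*(-128) = -59 + (4 + 2*(-7))*(-128) = -59 + (4 - 14)*(-128) = -59 - 10*(-128) = -59 + 1280 = 1221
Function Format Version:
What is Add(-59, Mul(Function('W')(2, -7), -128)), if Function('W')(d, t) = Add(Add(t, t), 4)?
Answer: 1221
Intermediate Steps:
Function('W')(d, t) = Add(4, Mul(2, t)) (Function('W')(d, t) = Add(Mul(2, t), 4) = Add(4, Mul(2, t)))
Add(-59, Mul(Function('W')(2, -7), -128)) = Add(-59, Mul(Add(4, Mul(2, -7)), -128)) = Add(-59, Mul(Add(4, -14), -128)) = Add(-59, Mul(-10, -128)) = Add(-59, 1280) = 1221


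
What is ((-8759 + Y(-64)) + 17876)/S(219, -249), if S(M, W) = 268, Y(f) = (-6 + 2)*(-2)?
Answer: 9125/268 ≈ 34.049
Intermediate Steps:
Y(f) = 8 (Y(f) = -4*(-2) = 8)
((-8759 + Y(-64)) + 17876)/S(219, -249) = ((-8759 + 8) + 17876)/268 = (-8751 + 17876)*(1/268) = 9125*(1/268) = 9125/268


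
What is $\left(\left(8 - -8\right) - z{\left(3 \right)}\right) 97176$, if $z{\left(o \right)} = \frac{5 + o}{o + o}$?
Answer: $1425248$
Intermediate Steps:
$z{\left(o \right)} = \frac{5 + o}{2 o}$
$\left(\left(8 - -8\right) - z{\left(3 \right)}\right) 97176 = \left(\left(8 - -8\right) - \frac{5 + 3}{2 \cdot 3}\right) 97176 = \left(\left(8 + 8\right) - \frac{1}{2} \cdot \frac{1}{3} \cdot 8\right) 97176 = \left(16 - \frac{4}{3}\right) 97176 = \frac{44}{3} \cdot 97176 = 1425248$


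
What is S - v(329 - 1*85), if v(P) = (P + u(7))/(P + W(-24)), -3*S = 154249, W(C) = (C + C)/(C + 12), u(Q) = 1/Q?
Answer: -267781391/5208 ≈ -51417.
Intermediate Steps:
W(C) = 2*C/(12 + C) (W(C) = (2*C)/(12 + C) = 2*C/(12 + C))
S = -154249/3 (S = -1/3*154249 = -154249/3 ≈ -51416.)
v(P) = (1/7 + P)/(4 + P) (v(P) = (P + 1/7)/(P + 2*(-24)/(12 - 24)) = (P + 1/7)/(P + 2*(-24)/(-12)) = (1/7 + P)/(P + 2*(-24)*(-1/12)) = (1/7 + P)/(P + 4) = (1/7 + P)/(4 + P))
S - v(329 - 1*85) = -154249/3 - (1/7 + (329 - 1*85))/(4 + (329 - 1*85)) = -154249/3 - (1/7 + (329 - 85))/(4 + (329 - 85)) = -154249/3 - (1/7 + 244)/(4 + 244) = -154249/3 - 1709/(248*7) = -154249/3 - 1*1709/1736 = -154249/3 - 1709/1736 = -267781391/5208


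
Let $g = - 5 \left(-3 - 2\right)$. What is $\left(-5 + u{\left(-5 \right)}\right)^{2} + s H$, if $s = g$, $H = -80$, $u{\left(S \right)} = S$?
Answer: $-1900$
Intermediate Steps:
$g = 25$ ($g = - 5 \left(-3 - 2\right) = \left(-5\right) \left(-5\right) = 25$)
$s = 25$
$\left(-5 + u{\left(-5 \right)}\right)^{2} + s H = \left(-5 - 5\right)^{2} + 25 \left(-80\right) = \left(-10\right)^{2} - 2000 = 100 - 2000 = -1900$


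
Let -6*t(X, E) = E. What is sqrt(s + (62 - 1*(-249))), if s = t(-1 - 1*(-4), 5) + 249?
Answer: sqrt(20130)/6 ≈ 23.647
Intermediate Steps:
t(X, E) = -E/6
s = 1489/6 (s = -1/6*5 + 249 = -5/6 + 249 = 1489/6 ≈ 248.17)
sqrt(s + (62 - 1*(-249))) = sqrt(1489/6 + (62 - 1*(-249))) = sqrt(1489/6 + (62 + 249)) = sqrt(1489/6 + 311) = sqrt(3355/6) = sqrt(20130)/6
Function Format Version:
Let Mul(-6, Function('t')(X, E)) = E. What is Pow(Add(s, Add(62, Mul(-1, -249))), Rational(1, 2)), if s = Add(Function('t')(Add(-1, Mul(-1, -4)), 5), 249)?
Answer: Mul(Rational(1, 6), Pow(20130, Rational(1, 2))) ≈ 23.647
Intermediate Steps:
Function('t')(X, E) = Mul(Rational(-1, 6), E)
s = Rational(1489, 6) (s = Add(Mul(Rational(-1, 6), 5), 249) = Add(Rational(-5, 6), 249) = Rational(1489, 6) ≈ 248.17)
Pow(Add(s, Add(62, Mul(-1, -249))), Rational(1, 2)) = Pow(Add(Rational(1489, 6), Add(62, Mul(-1, -249))), Rational(1, 2)) = Pow(Add(Rational(1489, 6), Add(62, 249)), Rational(1, 2)) = Pow(Add(Rational(1489, 6), 311), Rational(1, 2)) = Pow(Rational(3355, 6), Rational(1, 2)) = Mul(Rational(1, 6), Pow(20130, Rational(1, 2)))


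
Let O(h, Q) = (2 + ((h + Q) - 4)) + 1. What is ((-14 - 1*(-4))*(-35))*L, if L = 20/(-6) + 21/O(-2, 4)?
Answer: 18550/3 ≈ 6183.3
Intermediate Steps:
O(h, Q) = -1 + Q + h (O(h, Q) = (2 + ((Q + h) - 4)) + 1 = (2 + (-4 + Q + h)) + 1 = (-2 + Q + h) + 1 = -1 + Q + h)
L = 53/3 (L = 20/(-6) + 21/(-1 + 4 - 2) = 20*(-⅙) + 21/1 = -10/3 + 21*1 = -10/3 + 21 = 53/3 ≈ 17.667)
((-14 - 1*(-4))*(-35))*L = ((-14 - 1*(-4))*(-35))*(53/3) = ((-14 + 4)*(-35))*(53/3) = -10*(-35)*(53/3) = 350*(53/3) = 18550/3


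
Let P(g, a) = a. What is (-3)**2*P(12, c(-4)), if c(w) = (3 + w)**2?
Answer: 9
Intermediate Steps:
(-3)**2*P(12, c(-4)) = (-3)**2*(3 - 4)**2 = 9*(-1)**2 = 9*1 = 9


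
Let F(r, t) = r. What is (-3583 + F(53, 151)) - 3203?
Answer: -6733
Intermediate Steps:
(-3583 + F(53, 151)) - 3203 = (-3583 + 53) - 3203 = -3530 - 3203 = -6733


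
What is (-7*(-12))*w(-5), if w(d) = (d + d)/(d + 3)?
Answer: 420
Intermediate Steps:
w(d) = 2*d/(3 + d) (w(d) = (2*d)/(3 + d) = 2*d/(3 + d))
(-7*(-12))*w(-5) = (-7*(-12))*(2*(-5)/(3 - 5)) = 84*(2*(-5)/(-2)) = 84*(2*(-5)*(-½)) = 84*5 = 420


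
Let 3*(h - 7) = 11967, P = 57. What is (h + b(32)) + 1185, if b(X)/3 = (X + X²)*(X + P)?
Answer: 287133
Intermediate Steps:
h = 3996 (h = 7 + (⅓)*11967 = 7 + 3989 = 3996)
b(X) = 3*(57 + X)*(X + X²) (b(X) = 3*((X + X²)*(X + 57)) = 3*((X + X²)*(57 + X)) = 3*((57 + X)*(X + X²)) = 3*(57 + X)*(X + X²))
(h + b(32)) + 1185 = (3996 + 3*32*(57 + 32² + 58*32)) + 1185 = (3996 + 3*32*(57 + 1024 + 1856)) + 1185 = (3996 + 3*32*2937) + 1185 = (3996 + 281952) + 1185 = 285948 + 1185 = 287133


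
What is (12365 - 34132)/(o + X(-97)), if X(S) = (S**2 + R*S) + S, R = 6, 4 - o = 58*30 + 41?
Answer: -21767/6953 ≈ -3.1306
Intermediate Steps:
o = -1777 (o = 4 - (58*30 + 41) = 4 - (1740 + 41) = 4 - 1*1781 = 4 - 1781 = -1777)
X(S) = S**2 + 7*S (X(S) = (S**2 + 6*S) + S = S**2 + 7*S)
(12365 - 34132)/(o + X(-97)) = (12365 - 34132)/(-1777 - 97*(7 - 97)) = -21767/(-1777 - 97*(-90)) = -21767/(-1777 + 8730) = -21767/6953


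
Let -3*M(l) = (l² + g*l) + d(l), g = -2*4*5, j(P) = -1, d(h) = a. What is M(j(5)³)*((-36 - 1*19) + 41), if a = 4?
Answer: 210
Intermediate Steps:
d(h) = 4
g = -40 (g = -8*5 = -40)
M(l) = -4/3 - l²/3 + 40*l/3 (M(l) = -((l² - 40*l) + 4)/3 = -(4 + l² - 40*l)/3 = -4/3 - l²/3 + 40*l/3)
M(j(5)³)*((-36 - 1*19) + 41) = (-4/3 - ((-1)³)²/3 + (40/3)*(-1)³)*((-36 - 1*19) + 41) = (-4/3 - ⅓*(-1)² + (40/3)*(-1))*((-36 - 19) + 41) = (-4/3 - ⅓*1 - 40/3)*(-55 + 41) = (-4/3 - ⅓ - 40/3)*(-14) = -15*(-14) = 210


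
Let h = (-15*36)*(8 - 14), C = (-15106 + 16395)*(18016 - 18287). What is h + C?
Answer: -346079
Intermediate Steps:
C = -349319 (C = 1289*(-271) = -349319)
h = 3240 (h = -540*(-6) = 3240)
h + C = 3240 - 349319 = -346079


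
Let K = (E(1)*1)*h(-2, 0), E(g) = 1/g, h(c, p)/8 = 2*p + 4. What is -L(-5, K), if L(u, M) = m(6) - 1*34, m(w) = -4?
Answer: 38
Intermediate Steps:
h(c, p) = 32 + 16*p (h(c, p) = 8*(2*p + 4) = 8*(4 + 2*p) = 32 + 16*p)
K = 32 (K = (1/1)*(32 + 16*0) = (1*1)*(32 + 0) = 1*32 = 32)
L(u, M) = -38 (L(u, M) = -4 - 1*34 = -4 - 34 = -38)
-L(-5, K) = -1*(-38) = 38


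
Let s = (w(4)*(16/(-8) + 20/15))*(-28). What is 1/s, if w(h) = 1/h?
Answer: 3/14 ≈ 0.21429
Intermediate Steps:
s = 14/3 (s = ((16/(-8) + 20/15)/4)*(-28) = ((16*(-⅛) + 20*(1/15))/4)*(-28) = ((-2 + 4/3)/4)*(-28) = ((¼)*(-⅔))*(-28) = -⅙*(-28) = 14/3 ≈ 4.6667)
1/s = 1/(14/3) = 3/14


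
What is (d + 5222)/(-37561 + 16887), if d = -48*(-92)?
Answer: -4819/10337 ≈ -0.46619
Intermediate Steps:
d = 4416
(d + 5222)/(-37561 + 16887) = (4416 + 5222)/(-37561 + 16887) = 9638/(-20674) = 9638*(-1/20674) = -4819/10337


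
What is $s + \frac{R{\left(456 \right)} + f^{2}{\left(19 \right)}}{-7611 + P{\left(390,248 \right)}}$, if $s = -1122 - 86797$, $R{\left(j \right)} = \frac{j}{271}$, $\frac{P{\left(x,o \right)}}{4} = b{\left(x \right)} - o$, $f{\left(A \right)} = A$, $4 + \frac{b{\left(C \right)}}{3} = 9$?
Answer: $- \frac{203546034894}{2315153} \approx -87919.0$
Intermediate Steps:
$b{\left(C \right)} = 15$ ($b{\left(C \right)} = -12 + 3 \cdot 9 = -12 + 27 = 15$)
$P{\left(x,o \right)} = 60 - 4 o$ ($P{\left(x,o \right)} = 4 \left(15 - o\right) = 60 - 4 o$)
$R{\left(j \right)} = \frac{j}{271}$ ($R{\left(j \right)} = j \frac{1}{271} = \frac{j}{271}$)
$s = -87919$ ($s = -1122 - 86797 = -87919$)
$s + \frac{R{\left(456 \right)} + f^{2}{\left(19 \right)}}{-7611 + P{\left(390,248 \right)}} = -87919 + \frac{\frac{1}{271} \cdot 456 + 19^{2}}{-7611 + \left(60 - 992\right)} = -87919 + \frac{\frac{456}{271} + 361}{-7611 + \left(60 - 992\right)} = -87919 + \frac{98287}{271 \left(-7611 - 932\right)} = -87919 + \frac{98287}{271 \left(-8543\right)} = -87919 + \frac{98287}{271} \left(- \frac{1}{8543}\right) = -87919 - \frac{98287}{2315153} = - \frac{203546034894}{2315153}$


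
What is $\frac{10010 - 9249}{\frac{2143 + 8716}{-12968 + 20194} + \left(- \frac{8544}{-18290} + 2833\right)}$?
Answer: $\frac{50288226970}{187339829437} \approx 0.26843$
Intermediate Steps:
$\frac{10010 - 9249}{\frac{2143 + 8716}{-12968 + 20194} + \left(- \frac{8544}{-18290} + 2833\right)} = \frac{761}{\frac{10859}{7226} + \left(\left(-8544\right) \left(- \frac{1}{18290}\right) + 2833\right)} = \frac{761}{10859 \cdot \frac{1}{7226} + \left(\frac{4272}{9145} + 2833\right)} = \frac{761}{\frac{10859}{7226} + \frac{25912057}{9145}} = \frac{761}{\frac{187339829437}{66081770}} = 761 \cdot \frac{66081770}{187339829437} = \frac{50288226970}{187339829437}$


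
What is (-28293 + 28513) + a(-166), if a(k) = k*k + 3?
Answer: 27779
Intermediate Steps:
a(k) = 3 + k² (a(k) = k² + 3 = 3 + k²)
(-28293 + 28513) + a(-166) = (-28293 + 28513) + (3 + (-166)²) = 220 + (3 + 27556) = 220 + 27559 = 27779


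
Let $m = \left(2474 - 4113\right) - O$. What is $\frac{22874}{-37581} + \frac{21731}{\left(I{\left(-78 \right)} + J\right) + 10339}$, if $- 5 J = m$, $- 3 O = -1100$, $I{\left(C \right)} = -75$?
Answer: $\frac{8590776767}{6012095637} \approx 1.4289$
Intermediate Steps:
$O = \frac{1100}{3}$ ($O = \left(- \frac{1}{3}\right) \left(-1100\right) = \frac{1100}{3} \approx 366.67$)
$m = - \frac{6017}{3}$ ($m = \left(2474 - 4113\right) - \frac{1100}{3} = -1639 - \frac{1100}{3} = - \frac{6017}{3} \approx -2005.7$)
$J = \frac{6017}{15}$ ($J = \left(- \frac{1}{5}\right) \left(- \frac{6017}{3}\right) = \frac{6017}{15} \approx 401.13$)
$\frac{22874}{-37581} + \frac{21731}{\left(I{\left(-78 \right)} + J\right) + 10339} = \frac{22874}{-37581} + \frac{21731}{\left(-75 + \frac{6017}{15}\right) + 10339} = 22874 \left(- \frac{1}{37581}\right) + \frac{21731}{\frac{4892}{15} + 10339} = - \frac{22874}{37581} + \frac{21731}{\frac{159977}{15}} = - \frac{22874}{37581} + 21731 \cdot \frac{15}{159977} = - \frac{22874}{37581} + \frac{325965}{159977} = \frac{8590776767}{6012095637}$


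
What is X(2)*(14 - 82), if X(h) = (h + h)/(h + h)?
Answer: -68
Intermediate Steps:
X(h) = 1 (X(h) = (2*h)/((2*h)) = (2*h)*(1/(2*h)) = 1)
X(2)*(14 - 82) = 1*(14 - 82) = 1*(-68) = -68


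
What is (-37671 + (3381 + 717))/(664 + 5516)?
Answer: -11191/2060 ≈ -5.4325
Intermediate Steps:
(-37671 + (3381 + 717))/(664 + 5516) = (-37671 + 4098)/6180 = -33573*1/6180 = -11191/2060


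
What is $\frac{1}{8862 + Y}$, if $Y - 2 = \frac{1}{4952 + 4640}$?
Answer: $\frac{9592}{85023489} \approx 0.00011282$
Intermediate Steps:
$Y = \frac{19185}{9592}$ ($Y = 2 + \frac{1}{4952 + 4640} = 2 + \frac{1}{9592} = \frac{19185}{9592} \approx 2.0001$)
$\frac{1}{8862 + Y} = \frac{1}{8862 + \frac{19185}{9592}} = \frac{1}{\frac{85023489}{9592}} = \frac{9592}{85023489}$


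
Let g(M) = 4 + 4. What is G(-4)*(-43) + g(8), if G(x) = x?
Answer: 180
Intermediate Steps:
g(M) = 8
G(-4)*(-43) + g(8) = -4*(-43) + 8 = 172 + 8 = 180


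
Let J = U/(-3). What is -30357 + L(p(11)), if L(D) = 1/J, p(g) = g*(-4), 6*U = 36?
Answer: -60715/2 ≈ -30358.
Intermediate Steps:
U = 6 (U = (1/6)*36 = 6)
J = -2 (J = 6/(-3) = 6*(-1/3) = -2)
p(g) = -4*g
L(D) = -1/2 (L(D) = 1/(-2) = -1/2)
-30357 + L(p(11)) = -30357 - 1/2 = -60715/2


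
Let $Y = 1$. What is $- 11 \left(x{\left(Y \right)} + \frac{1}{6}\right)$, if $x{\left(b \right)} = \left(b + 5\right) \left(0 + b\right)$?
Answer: $- \frac{407}{6} \approx -67.833$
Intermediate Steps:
$x{\left(b \right)} = b \left(5 + b\right)$ ($x{\left(b \right)} = \left(5 + b\right) b = b \left(5 + b\right)$)
$- 11 \left(x{\left(Y \right)} + \frac{1}{6}\right) = - 11 \left(1 \left(5 + 1\right) + \frac{1}{6}\right) = - 11 \left(1 \cdot 6 + \frac{1}{6}\right) = - 11 \left(6 + \frac{1}{6}\right) = \left(-11\right) \frac{37}{6} = - \frac{407}{6}$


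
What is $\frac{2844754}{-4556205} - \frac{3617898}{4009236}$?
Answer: $- \frac{4648195850839}{3044483518230} \approx -1.5268$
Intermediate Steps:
$\frac{2844754}{-4556205} - \frac{3617898}{4009236} = 2844754 \left(- \frac{1}{4556205}\right) - \frac{602983}{668206} = - \frac{2844754}{4556205} - \frac{602983}{668206} = - \frac{4648195850839}{3044483518230}$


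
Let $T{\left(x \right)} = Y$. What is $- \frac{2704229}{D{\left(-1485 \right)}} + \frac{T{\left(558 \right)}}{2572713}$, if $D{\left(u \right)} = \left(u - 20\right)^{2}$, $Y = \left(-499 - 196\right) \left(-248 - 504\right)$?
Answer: $- \frac{5773412437277}{5827259262825} \approx -0.99076$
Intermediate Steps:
$Y = 522640$ ($Y = \left(-695\right) \left(-752\right) = 522640$)
$D{\left(u \right)} = \left(-20 + u\right)^{2}$
$T{\left(x \right)} = 522640$
$- \frac{2704229}{D{\left(-1485 \right)}} + \frac{T{\left(558 \right)}}{2572713} = - \frac{2704229}{\left(-20 - 1485\right)^{2}} + \frac{522640}{2572713} = - \frac{2704229}{\left(-1505\right)^{2}} + 522640 \cdot \frac{1}{2572713} = - \frac{2704229}{2265025} + \frac{522640}{2572713} = - \frac{5773412437277}{5827259262825}$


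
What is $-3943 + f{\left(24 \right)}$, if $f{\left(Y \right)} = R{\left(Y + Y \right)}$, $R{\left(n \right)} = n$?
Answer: $-3895$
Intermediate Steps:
$f{\left(Y \right)} = 2 Y$ ($f{\left(Y \right)} = Y + Y = 2 Y$)
$-3943 + f{\left(24 \right)} = -3943 + 2 \cdot 24 = -3943 + 48 = -3895$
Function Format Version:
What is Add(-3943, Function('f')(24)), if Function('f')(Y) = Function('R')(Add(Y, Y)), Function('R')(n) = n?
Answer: -3895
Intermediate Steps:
Function('f')(Y) = Mul(2, Y) (Function('f')(Y) = Add(Y, Y) = Mul(2, Y))
Add(-3943, Function('f')(24)) = Add(-3943, Mul(2, 24)) = Add(-3943, 48) = -3895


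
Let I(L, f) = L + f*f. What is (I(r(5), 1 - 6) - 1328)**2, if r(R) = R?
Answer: 1684804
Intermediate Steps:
I(L, f) = L + f**2
(I(r(5), 1 - 6) - 1328)**2 = ((5 + (1 - 6)**2) - 1328)**2 = ((5 + (-5)**2) - 1328)**2 = ((5 + 25) - 1328)**2 = (30 - 1328)**2 = (-1298)**2 = 1684804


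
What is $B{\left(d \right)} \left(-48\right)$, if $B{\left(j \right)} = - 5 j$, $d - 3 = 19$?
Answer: $5280$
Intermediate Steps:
$d = 22$ ($d = 3 + 19 = 22$)
$B{\left(d \right)} \left(-48\right) = \left(-5\right) 22 \left(-48\right) = \left(-110\right) \left(-48\right) = 5280$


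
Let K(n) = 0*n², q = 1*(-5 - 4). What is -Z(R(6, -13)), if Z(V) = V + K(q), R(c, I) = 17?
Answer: -17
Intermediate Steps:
q = -9 (q = 1*(-9) = -9)
K(n) = 0
Z(V) = V (Z(V) = V + 0 = V)
-Z(R(6, -13)) = -1*17 = -17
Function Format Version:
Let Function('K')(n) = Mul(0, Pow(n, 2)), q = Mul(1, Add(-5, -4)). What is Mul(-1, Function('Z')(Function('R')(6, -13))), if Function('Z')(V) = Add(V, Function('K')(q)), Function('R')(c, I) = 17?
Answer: -17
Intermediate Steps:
q = -9 (q = Mul(1, -9) = -9)
Function('K')(n) = 0
Function('Z')(V) = V (Function('Z')(V) = Add(V, 0) = V)
Mul(-1, Function('Z')(Function('R')(6, -13))) = Mul(-1, 17) = -17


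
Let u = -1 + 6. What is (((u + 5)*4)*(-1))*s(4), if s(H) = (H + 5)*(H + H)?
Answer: -2880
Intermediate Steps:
s(H) = 2*H*(5 + H) (s(H) = (5 + H)*(2*H) = 2*H*(5 + H))
u = 5
(((u + 5)*4)*(-1))*s(4) = (((5 + 5)*4)*(-1))*(2*4*(5 + 4)) = ((10*4)*(-1))*(2*4*9) = (40*(-1))*72 = -40*72 = -2880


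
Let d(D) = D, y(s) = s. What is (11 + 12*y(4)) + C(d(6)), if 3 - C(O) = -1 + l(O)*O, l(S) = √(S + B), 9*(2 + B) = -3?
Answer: 63 - 2*√33 ≈ 51.511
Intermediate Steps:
B = -7/3 (B = -2 + (⅑)*(-3) = -2 - ⅓ = -7/3 ≈ -2.3333)
l(S) = √(-7/3 + S) (l(S) = √(S - 7/3) = √(-7/3 + S))
C(O) = 4 - O*√(-21 + 9*O)/3 (C(O) = 3 - (-1 + (√(-21 + 9*O)/3)*O) = 3 - (-1 + O*√(-21 + 9*O)/3) = 3 + (1 - O*√(-21 + 9*O)/3) = 4 - O*√(-21 + 9*O)/3)
(11 + 12*y(4)) + C(d(6)) = (11 + 12*4) + (4 - ⅓*6*√(-21 + 9*6)) = (11 + 48) + (4 - ⅓*6*√(-21 + 54)) = 59 + (4 - ⅓*6*√33) = 59 + (4 - 2*√33) = 63 - 2*√33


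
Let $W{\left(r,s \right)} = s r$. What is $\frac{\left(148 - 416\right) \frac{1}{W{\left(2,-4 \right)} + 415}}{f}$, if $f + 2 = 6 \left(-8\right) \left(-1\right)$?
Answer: $- \frac{134}{9361} \approx -0.014315$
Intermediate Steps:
$W{\left(r,s \right)} = r s$
$f = 46$ ($f = -2 + 6 \left(-8\right) \left(-1\right) = -2 - -48 = -2 + 48 = 46$)
$\frac{\left(148 - 416\right) \frac{1}{W{\left(2,-4 \right)} + 415}}{f} = \frac{\left(148 - 416\right) \frac{1}{2 \left(-4\right) + 415}}{46} = - \frac{268}{-8 + 415} \cdot \frac{1}{46} = - \frac{268}{407} \cdot \frac{1}{46} = \left(-268\right) \frac{1}{407} \cdot \frac{1}{46} = \left(- \frac{268}{407}\right) \frac{1}{46} = - \frac{134}{9361}$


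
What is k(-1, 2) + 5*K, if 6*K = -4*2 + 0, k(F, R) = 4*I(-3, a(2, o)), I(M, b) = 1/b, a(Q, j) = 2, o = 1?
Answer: -14/3 ≈ -4.6667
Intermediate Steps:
k(F, R) = 2 (k(F, R) = 4/2 = 4*(½) = 2)
K = -4/3 (K = (-4*2 + 0)/6 = (-8 + 0)/6 = (⅙)*(-8) = -4/3 ≈ -1.3333)
k(-1, 2) + 5*K = 2 + 5*(-4/3) = 2 - 20/3 = -14/3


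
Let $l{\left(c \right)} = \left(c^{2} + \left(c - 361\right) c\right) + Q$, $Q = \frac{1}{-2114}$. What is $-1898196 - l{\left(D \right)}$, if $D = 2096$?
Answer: $- \frac{20987732807}{2114} \approx -9.928 \cdot 10^{6}$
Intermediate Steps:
$Q = - \frac{1}{2114} \approx -0.00047304$
$l{\left(c \right)} = - \frac{1}{2114} + c^{2} + c \left(-361 + c\right)$ ($l{\left(c \right)} = \left(c^{2} + \left(c - 361\right) c\right) - \frac{1}{2114} = \left(c^{2} + \left(-361 + c\right) c\right) - \frac{1}{2114} = \left(c^{2} + c \left(-361 + c\right)\right) - \frac{1}{2114} = - \frac{1}{2114} + c^{2} + c \left(-361 + c\right)$)
$-1898196 - l{\left(D \right)} = -1898196 - \left(- \frac{1}{2114} - 756656 + 2 \cdot 2096^{2}\right) = -1898196 - \left(- \frac{1}{2114} - 756656 + 2 \cdot 4393216\right) = -1898196 - \left(- \frac{1}{2114} - 756656 + 8786432\right) = -1898196 - \frac{16974946463}{2114} = - \frac{20987732807}{2114}$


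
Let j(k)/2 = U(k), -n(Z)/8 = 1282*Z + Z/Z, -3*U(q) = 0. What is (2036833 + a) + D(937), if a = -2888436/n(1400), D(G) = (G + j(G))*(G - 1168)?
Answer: 2178153982827/1196534 ≈ 1.8204e+6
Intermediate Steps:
U(q) = 0 (U(q) = -⅓*0 = 0)
n(Z) = -8 - 10256*Z (n(Z) = -8*(1282*Z + Z/Z) = -8*(1282*Z + 1) = -8*(1 + 1282*Z) = -8 - 10256*Z)
j(k) = 0 (j(k) = 2*0 = 0)
D(G) = G*(-1168 + G) (D(G) = (G + 0)*(G - 1168) = G*(-1168 + G))
a = 240703/1196534 (a = -2888436/(-8 - 10256*1400) = -2888436/(-8 - 14358400) = -2888436/(-14358408) = -2888436*(-1/14358408) = 240703/1196534 ≈ 0.20117)
(2036833 + a) + D(937) = (2036833 + 240703/1196534) + 937*(-1168 + 937) = 2437140177525/1196534 + 937*(-231) = 2437140177525/1196534 - 216447 = 2178153982827/1196534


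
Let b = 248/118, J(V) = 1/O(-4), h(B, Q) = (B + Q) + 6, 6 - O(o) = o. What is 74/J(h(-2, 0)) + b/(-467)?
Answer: 20389096/27553 ≈ 740.00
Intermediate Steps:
O(o) = 6 - o
h(B, Q) = 6 + B + Q
J(V) = 1/10 (J(V) = 1/(6 - 1*(-4)) = 1/(6 + 4) = 1/10)
b = 124/59 (b = 248*(1/118) = 124/59 ≈ 2.1017)
74/J(h(-2, 0)) + b/(-467) = 74/(1/10) + (124/59)/(-467) = 74*10 + (124/59)*(-1/467) = 740 - 124/27553 = 20389096/27553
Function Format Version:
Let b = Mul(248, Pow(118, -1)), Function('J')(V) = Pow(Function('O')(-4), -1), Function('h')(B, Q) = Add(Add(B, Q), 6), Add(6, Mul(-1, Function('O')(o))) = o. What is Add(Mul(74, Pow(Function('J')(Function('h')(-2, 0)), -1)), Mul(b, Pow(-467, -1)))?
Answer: Rational(20389096, 27553) ≈ 740.00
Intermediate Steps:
Function('O')(o) = Add(6, Mul(-1, o))
Function('h')(B, Q) = Add(6, B, Q)
Function('J')(V) = Rational(1, 10) (Function('J')(V) = Pow(Add(6, Mul(-1, -4)), -1) = Pow(Add(6, 4), -1) = Pow(10, -1) = Rational(1, 10))
b = Rational(124, 59) (b = Mul(248, Rational(1, 118)) = Rational(124, 59) ≈ 2.1017)
Add(Mul(74, Pow(Function('J')(Function('h')(-2, 0)), -1)), Mul(b, Pow(-467, -1))) = Add(Mul(74, Pow(Rational(1, 10), -1)), Mul(Rational(124, 59), Pow(-467, -1))) = Add(Mul(74, 10), Mul(Rational(124, 59), Rational(-1, 467))) = Add(740, Rational(-124, 27553)) = Rational(20389096, 27553)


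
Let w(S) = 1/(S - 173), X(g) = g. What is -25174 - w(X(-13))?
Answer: -4682363/186 ≈ -25174.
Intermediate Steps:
w(S) = 1/(-173 + S)
-25174 - w(X(-13)) = -25174 - 1/(-173 - 13) = -25174 - 1/(-186) = -25174 - 1*(-1/186) = -25174 + 1/186 = -4682363/186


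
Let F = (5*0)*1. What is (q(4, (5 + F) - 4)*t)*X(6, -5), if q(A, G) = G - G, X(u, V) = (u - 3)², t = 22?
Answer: 0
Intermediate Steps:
F = 0 (F = 0*1 = 0)
X(u, V) = (-3 + u)²
q(A, G) = 0
(q(4, (5 + F) - 4)*t)*X(6, -5) = (0*22)*(-3 + 6)² = 0*3² = 0*9 = 0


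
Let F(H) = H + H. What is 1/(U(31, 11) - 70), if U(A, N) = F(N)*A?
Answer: 1/612 ≈ 0.0016340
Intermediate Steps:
F(H) = 2*H
U(A, N) = 2*A*N (U(A, N) = (2*N)*A = 2*A*N)
1/(U(31, 11) - 70) = 1/(2*31*11 - 70) = 1/(682 - 70) = 1/612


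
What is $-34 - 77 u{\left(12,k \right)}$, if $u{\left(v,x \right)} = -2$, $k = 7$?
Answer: $120$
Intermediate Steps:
$-34 - 77 u{\left(12,k \right)} = -34 - -154 = -34 + 154 = 120$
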